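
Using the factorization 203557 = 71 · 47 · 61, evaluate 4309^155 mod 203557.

198264

Mod 71: 4309 ≡ 49; by Fermat, exponent reduces to 155 mod 70 = 15; 49^15 ≡ 32 (mod 71).
Mod 47: 4309 ≡ 32; by Fermat, exponent reduces to 155 mod 46 = 17; 32^17 ≡ 18 (mod 47).
Mod 61: 4309 ≡ 39; by Fermat, exponent reduces to 155 mod 60 = 35; 39^35 ≡ 14 (mod 61).
Combine by CRT: x ≡ 32 (mod 71), x ≡ 18 (mod 47), x ≡ 14 (mod 61) ⇒ x ≡ 198264 (mod 203557).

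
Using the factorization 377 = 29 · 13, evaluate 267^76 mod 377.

256

Mod 29: 267 ≡ 6; by Fermat, exponent reduces to 76 mod 28 = 20; 6^20 ≡ 24 (mod 29).
Mod 13: 267 ≡ 7; by Fermat, exponent reduces to 76 mod 12 = 4; 7^4 ≡ 9 (mod 13).
Combine by CRT: x ≡ 24 (mod 29), x ≡ 9 (mod 13) ⇒ x ≡ 256 (mod 377).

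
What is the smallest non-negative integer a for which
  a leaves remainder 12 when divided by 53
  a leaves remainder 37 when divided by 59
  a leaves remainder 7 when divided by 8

21159

From a ≡ 12 (mod 53) write a = 12 + 53t. Substituting into a ≡ 37 (mod 59) gives 53t ≡ 25 (mod 59), and since 53⁻¹ ≡ 49 (mod 59), t ≡ 45. Hence a ≡ 12 + 53·45 = 2397 (mod 3127).
From a ≡ 2397 (mod 3127) write a = 2397 + 3127t. Substituting into a ≡ 7 (mod 8) gives 3127t ≡ 2 (mod 8), and since 7⁻¹ ≡ 7 (mod 8), t ≡ 6. Hence a ≡ 2397 + 3127·6 = 21159 (mod 25016).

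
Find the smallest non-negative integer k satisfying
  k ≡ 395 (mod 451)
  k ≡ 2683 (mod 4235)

gcd(451, 4235) = 11 and 11 | (2683 − 395), so the pair is consistent; merging gives k ≡ 121263 (mod 173635), where 173635 = lcm(451, 4235).
The solution is unique modulo lcm(451, 4235) = 173635.

121263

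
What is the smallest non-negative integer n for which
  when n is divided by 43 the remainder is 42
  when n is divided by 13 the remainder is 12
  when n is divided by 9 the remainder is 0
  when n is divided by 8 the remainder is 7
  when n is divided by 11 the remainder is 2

The moduli are pairwise coprime; M = 43·13·9·8·11 = 442728.
M/43 = 10296; 10296 ≡ 19 (mod 43); 19·34 ≡ 1, so inverse 34.
M/13 = 34056; 34056 ≡ 9 (mod 13); 9·3 ≡ 1, so inverse 3.
M/9 = 49192; 49192 ≡ 7 (mod 9); 7·4 ≡ 1, so inverse 4.
M/8 = 55341; 55341 ≡ 5 (mod 8); 5·5 ≡ 1, so inverse 5.
M/11 = 40248; 40248 ≡ 10 (mod 11); 10·10 ≡ 1, so inverse 10.
n ≡ 42·10296·34 + 12·34056·3 + 0·49192·4 + 7·55341·5 + 2·40248·10 = 18670599.
18670599 mod 442728 = 76023.

76023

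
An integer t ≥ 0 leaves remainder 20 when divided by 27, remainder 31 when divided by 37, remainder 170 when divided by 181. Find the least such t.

From t ≡ 20 (mod 27) write t = 20 + 27s. Substituting into t ≡ 31 (mod 37) gives 27s ≡ 11 (mod 37), and since 27⁻¹ ≡ 11 (mod 37), s ≡ 10. Hence t ≡ 20 + 27·10 = 290 (mod 999).
From t ≡ 290 (mod 999) write t = 290 + 999s. Substituting into t ≡ 170 (mod 181) gives 999s ≡ 61 (mod 181), and since 94⁻¹ ≡ 52 (mod 181), s ≡ 95. Hence t ≡ 290 + 999·95 = 95195 (mod 180819).

95195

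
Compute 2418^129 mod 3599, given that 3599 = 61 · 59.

Mod 61: 2418 ≡ 39; by Fermat, exponent reduces to 129 mod 60 = 9; 39^9 ≡ 41 (mod 61).
Mod 59: 2418 ≡ 58; by Fermat, exponent reduces to 129 mod 58 = 13; 58^13 ≡ 58 (mod 59).
Combine by CRT: x ≡ 41 (mod 61), x ≡ 58 (mod 59) ⇒ x ≡ 2359 (mod 3599).

2359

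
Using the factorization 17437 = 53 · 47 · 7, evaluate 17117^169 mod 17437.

6330

Mod 53: 17117 ≡ 51; by Fermat, exponent reduces to 169 mod 52 = 13; 51^13 ≡ 23 (mod 53).
Mod 47: 17117 ≡ 9; by Fermat, exponent reduces to 169 mod 46 = 31; 9^31 ≡ 32 (mod 47).
Mod 7: 17117 ≡ 2; by Fermat, exponent reduces to 169 mod 6 = 1; 2^1 ≡ 2 (mod 7).
Combine by CRT: x ≡ 23 (mod 53), x ≡ 32 (mod 47), x ≡ 2 (mod 7) ⇒ x ≡ 6330 (mod 17437).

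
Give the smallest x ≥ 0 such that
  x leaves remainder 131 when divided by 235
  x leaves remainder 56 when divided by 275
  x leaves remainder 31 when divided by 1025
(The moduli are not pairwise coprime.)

gcd(235, 275) = 5 and 5 | (56 − 131), so the pair is consistent; merging gives x ≡ 11881 (mod 12925), where 12925 = lcm(235, 275).
gcd(12925, 1025) = 25 and 25 | (31 − 11881), so the pair is consistent; merging gives x ≡ 63581 (mod 529925), where 529925 = lcm(12925, 1025).
The solution is unique modulo lcm(235, 275, 1025) = 529925.

63581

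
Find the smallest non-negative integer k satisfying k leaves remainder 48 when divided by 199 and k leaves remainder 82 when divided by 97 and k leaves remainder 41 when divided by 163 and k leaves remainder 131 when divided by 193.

77514528

From k ≡ 48 (mod 199) write k = 48 + 199t. Substituting into k ≡ 82 (mod 97) gives 199t ≡ 34 (mod 97), and since 5⁻¹ ≡ 39 (mod 97), t ≡ 65. Hence k ≡ 48 + 199·65 = 12983 (mod 19303).
From k ≡ 12983 (mod 19303) write k = 12983 + 19303t. Substituting into k ≡ 41 (mod 163) gives 19303t ≡ 98 (mod 163), and since 69⁻¹ ≡ 26 (mod 163), t ≡ 103. Hence k ≡ 12983 + 19303·103 = 2001192 (mod 3146389).
From k ≡ 2001192 (mod 3146389) write k = 2001192 + 3146389t. Substituting into k ≡ 131 (mod 193) gives 3146389t ≡ 156 (mod 193), and since 103⁻¹ ≡ 15 (mod 193), t ≡ 24. Hence k ≡ 2001192 + 3146389·24 = 77514528 (mod 607253077).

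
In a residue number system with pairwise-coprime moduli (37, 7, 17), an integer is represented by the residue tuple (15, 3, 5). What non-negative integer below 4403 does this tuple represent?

From x ≡ 15 (mod 37) write x = 15 + 37t. Substituting into x ≡ 3 (mod 7) gives 37t ≡ 2 (mod 7), and since 2⁻¹ ≡ 4 (mod 7), t ≡ 1. Hence x ≡ 15 + 37·1 = 52 (mod 259).
From x ≡ 52 (mod 259) write x = 52 + 259t. Substituting into x ≡ 5 (mod 17) gives 259t ≡ 4 (mod 17), and since 4⁻¹ ≡ 13 (mod 17), t ≡ 1. Hence x ≡ 52 + 259·1 = 311 (mod 4403).

311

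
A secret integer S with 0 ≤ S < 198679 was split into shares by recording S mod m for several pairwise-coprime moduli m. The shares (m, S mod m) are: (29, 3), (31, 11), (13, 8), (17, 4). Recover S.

The moduli are pairwise coprime; N = 29·31·13·17 = 198679.
N/29 = 6851; 6851 ≡ 7 (mod 29); 7·25 ≡ 1, so inverse 25.
N/31 = 6409; 6409 ≡ 23 (mod 31); 23·27 ≡ 1, so inverse 27.
N/13 = 15283; 15283 ≡ 8 (mod 13); 8·5 ≡ 1, so inverse 5.
N/17 = 11687; 11687 ≡ 8 (mod 17); 8·15 ≡ 1, so inverse 15.
S ≡ 3·6851·25 + 11·6409·27 + 8·15283·5 + 4·11687·15 = 3729838.
3729838 mod 198679 = 153616.

153616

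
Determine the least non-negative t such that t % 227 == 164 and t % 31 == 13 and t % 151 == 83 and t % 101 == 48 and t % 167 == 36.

Combine the congruences pairwise.
From t ≡ 164 (mod 227) write t = 164 + 227s. Substituting into t ≡ 13 (mod 31) gives 227s ≡ 4 (mod 31), and since 10⁻¹ ≡ 28 (mod 31), s ≡ 19. Hence t ≡ 164 + 227·19 = 4477 (mod 7037).
From t ≡ 4477 (mod 7037) write t = 4477 + 7037s. Substituting into t ≡ 83 (mod 151) gives 7037s ≡ 136 (mod 151), and since 91⁻¹ ≡ 78 (mod 151), s ≡ 38. Hence t ≡ 4477 + 7037·38 = 271883 (mod 1062587).
From t ≡ 271883 (mod 1062587) write t = 271883 + 1062587s. Substituting into t ≡ 48 (mod 101) gives 1062587s ≡ 57 (mod 101), and since 67⁻¹ ≡ 98 (mod 101), s ≡ 31. Hence t ≡ 271883 + 1062587·31 = 33212080 (mod 107321287).
From t ≡ 33212080 (mod 107321287) write t = 33212080 + 107321287s. Substituting into t ≡ 36 (mod 167) gives 107321287s ≡ 81 (mod 167), and since 73⁻¹ ≡ 151 (mod 167), s ≡ 40. Hence t ≡ 33212080 + 107321287·40 = 4326063560 (mod 17922654929).

4326063560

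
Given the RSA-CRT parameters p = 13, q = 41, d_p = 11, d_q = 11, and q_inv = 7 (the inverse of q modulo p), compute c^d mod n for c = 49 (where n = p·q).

238

m₁ = c^(d_p) mod p: c ≡ 10 (mod 13), and 10^11 mod 13 = 4.
m₂ = c^(d_q) mod q: c ≡ 8 (mod 41), and 8^11 mod 41 = 33.
h = q_inv·(m₁ − m₂) mod p = 7·(4 − 33) mod 13 = 5.
m = m₂ + h·q = 33 + 5·41 = 238.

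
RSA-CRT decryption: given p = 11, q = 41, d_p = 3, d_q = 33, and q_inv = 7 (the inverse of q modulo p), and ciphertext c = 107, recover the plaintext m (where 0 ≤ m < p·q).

127

m₁ = c^(d_p) mod p: c ≡ 8 (mod 11), and 8^3 mod 11 = 6.
m₂ = c^(d_q) mod q: c ≡ 25 (mod 41), and 25^33 mod 41 = 4.
h = q_inv·(m₁ − m₂) mod p = 7·(6 − 4) mod 11 = 3.
m = m₂ + h·q = 4 + 3·41 = 127.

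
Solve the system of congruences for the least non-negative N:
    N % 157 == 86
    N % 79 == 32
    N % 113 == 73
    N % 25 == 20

27319970

The moduli are pairwise coprime; M = 157·79·113·25 = 35038475.
M/157 = 223175; 223175 ≡ 78 (mod 157); 78·155 ≡ 1, so inverse 155.
M/79 = 443525; 443525 ≡ 19 (mod 79); 19·25 ≡ 1, so inverse 25.
M/113 = 310075; 310075 ≡ 3 (mod 113); 3·38 ≡ 1, so inverse 38.
M/25 = 1401539; 1401539 ≡ 14 (mod 25); 14·9 ≡ 1, so inverse 9.
N ≡ 86·223175·155 + 32·443525·25 + 73·310075·38 + 20·1401539·9 = 4442167820.
4442167820 mod 35038475 = 27319970.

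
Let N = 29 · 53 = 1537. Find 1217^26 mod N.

900

Mod 29: 1217 ≡ 28; 28^26 ≡ 1 (mod 29).
Mod 53: 1217 ≡ 51; 51^26 ≡ 52 (mod 53).
Combine by CRT: x ≡ 1 (mod 29), x ≡ 52 (mod 53) ⇒ x ≡ 900 (mod 1537).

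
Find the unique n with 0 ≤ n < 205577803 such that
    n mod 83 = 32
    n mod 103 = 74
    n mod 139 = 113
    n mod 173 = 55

The moduli are pairwise coprime; M = 83·103·139·173 = 205577803.
M/83 = 2476841; 2476841 ≡ 38 (mod 83); 38·59 ≡ 1, so inverse 59.
M/103 = 1995901; 1995901 ≡ 70 (mod 103); 70·78 ≡ 1, so inverse 78.
M/139 = 1478977; 1478977 ≡ 17 (mod 139); 17·90 ≡ 1, so inverse 90.
M/173 = 1188311; 1188311 ≡ 147 (mod 173); 147·153 ≡ 1, so inverse 153.
n ≡ 32·2476841·59 + 74·1995901·78 + 113·1478977·90 + 55·1188311·153 = 41237449535.
41237449535 mod 205577803 = 121888935.

121888935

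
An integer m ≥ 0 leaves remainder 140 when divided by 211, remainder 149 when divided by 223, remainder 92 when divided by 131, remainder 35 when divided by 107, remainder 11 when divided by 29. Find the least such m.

The moduli are pairwise coprime; N = 211·223·131·107·29 = 19126715129.
N/211 = 90647939; 90647939 ≡ 18 (mod 211); 18·129 ≡ 1, so inverse 129.
N/223 = 85770023; 85770023 ≡ 209 (mod 223); 209·207 ≡ 1, so inverse 207.
N/131 = 146005459; 146005459 ≡ 64 (mod 131); 64·43 ≡ 1, so inverse 43.
N/107 = 178754347; 178754347 ≡ 40 (mod 107); 40·99 ≡ 1, so inverse 99.
N/29 = 659541901; 659541901 ≡ 5 (mod 29); 5·6 ≡ 1, so inverse 6.
m ≡ 140·90647939·129 + 149·85770023·207 + 92·146005459·43 + 35·178754347·99 + 11·659541901·6 = 5523017771354.
5523017771354 mod 19126715129 = 14523814202.

14523814202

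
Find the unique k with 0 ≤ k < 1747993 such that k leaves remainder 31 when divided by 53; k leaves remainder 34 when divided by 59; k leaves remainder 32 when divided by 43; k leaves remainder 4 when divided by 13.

Combine the congruences pairwise.
From k ≡ 31 (mod 53) write k = 31 + 53t. Substituting into k ≡ 34 (mod 59) gives 53t ≡ 3 (mod 59), and since 53⁻¹ ≡ 49 (mod 59), t ≡ 29. Hence k ≡ 31 + 53·29 = 1568 (mod 3127).
From k ≡ 1568 (mod 3127) write k = 1568 + 3127t. Substituting into k ≡ 32 (mod 43) gives 3127t ≡ 12 (mod 43), and since 31⁻¹ ≡ 25 (mod 43), t ≡ 42. Hence k ≡ 1568 + 3127·42 = 132902 (mod 134461).
From k ≡ 132902 (mod 134461) write k = 132902 + 134461t. Substituting into k ≡ 4 (mod 13) gives 134461t ≡ 1 (mod 13), and since 2⁻¹ ≡ 7 (mod 13), t ≡ 7. Hence k ≡ 132902 + 134461·7 = 1074129 (mod 1747993).

1074129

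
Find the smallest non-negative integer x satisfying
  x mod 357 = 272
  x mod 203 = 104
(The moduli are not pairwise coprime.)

gcd(357, 203) = 7 and 7 | (104 − 272), so the pair is consistent; merging gives x ≡ 7412 (mod 10353), where 10353 = lcm(357, 203).
The solution is unique modulo lcm(357, 203) = 10353.

7412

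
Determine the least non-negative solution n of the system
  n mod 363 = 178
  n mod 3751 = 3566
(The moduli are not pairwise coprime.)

11068

gcd(363, 3751) = 121 and 121 | (3566 − 178), so the pair is consistent; merging gives n ≡ 11068 (mod 11253), where 11253 = lcm(363, 3751).
The solution is unique modulo lcm(363, 3751) = 11253.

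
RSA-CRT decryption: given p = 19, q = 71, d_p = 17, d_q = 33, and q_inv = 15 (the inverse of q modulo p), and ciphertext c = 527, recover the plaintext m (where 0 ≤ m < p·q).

889

m₁ = c^(d_p) mod p: c ≡ 14 (mod 19), and 14^17 mod 19 = 15.
m₂ = c^(d_q) mod q: c ≡ 30 (mod 71), and 30^33 mod 71 = 37.
h = q_inv·(m₁ − m₂) mod p = 15·(15 − 37) mod 19 = 12.
m = m₂ + h·q = 37 + 12·71 = 889.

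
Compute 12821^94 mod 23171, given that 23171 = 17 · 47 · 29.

20827

Mod 17: 12821 ≡ 3; by Fermat, exponent reduces to 94 mod 16 = 14; 3^14 ≡ 2 (mod 17).
Mod 47: 12821 ≡ 37; by Fermat, exponent reduces to 94 mod 46 = 2; 37^2 ≡ 6 (mod 47).
Mod 29: 12821 ≡ 3; by Fermat, exponent reduces to 94 mod 28 = 10; 3^10 ≡ 5 (mod 29).
Combine by CRT: x ≡ 2 (mod 17), x ≡ 6 (mod 47), x ≡ 5 (mod 29) ⇒ x ≡ 20827 (mod 23171).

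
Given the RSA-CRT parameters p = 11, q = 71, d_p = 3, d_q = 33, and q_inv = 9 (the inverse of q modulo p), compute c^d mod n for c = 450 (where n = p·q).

648

m₁ = c^(d_p) mod p: c ≡ 10 (mod 11), and 10^3 mod 11 = 10.
m₂ = c^(d_q) mod q: c ≡ 24 (mod 71), and 24^33 mod 71 = 9.
h = q_inv·(m₁ − m₂) mod p = 9·(10 − 9) mod 11 = 9.
m = m₂ + h·q = 9 + 9·71 = 648.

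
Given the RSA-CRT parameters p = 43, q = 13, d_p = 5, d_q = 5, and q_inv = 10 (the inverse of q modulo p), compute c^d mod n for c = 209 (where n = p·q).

m₁ = c^(d_p) mod p: c ≡ 37 (mod 43), and 37^5 mod 43 = 7.
m₂ = c^(d_q) mod q: c ≡ 1 (mod 13), and 1^5 mod 13 = 1.
h = q_inv·(m₁ − m₂) mod p = 10·(7 − 1) mod 43 = 17.
m = m₂ + h·q = 1 + 17·13 = 222.

222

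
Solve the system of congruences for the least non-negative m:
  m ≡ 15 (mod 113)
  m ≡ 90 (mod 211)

From m ≡ 15 (mod 113) write m = 15 + 113t. Substituting into m ≡ 90 (mod 211) gives 113t ≡ 75 (mod 211), and since 113⁻¹ ≡ 183 (mod 211), t ≡ 10. Hence m ≡ 15 + 113·10 = 1145 (mod 23843).

1145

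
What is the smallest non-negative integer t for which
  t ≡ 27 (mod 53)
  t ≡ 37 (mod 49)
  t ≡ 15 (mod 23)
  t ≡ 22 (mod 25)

The moduli are pairwise coprime; N = 53·49·23·25 = 1493275.
N/53 = 28175; 28175 ≡ 32 (mod 53); 32·5 ≡ 1, so inverse 5.
N/49 = 30475; 30475 ≡ 46 (mod 49); 46·16 ≡ 1, so inverse 16.
N/23 = 64925; 64925 ≡ 19 (mod 23); 19·17 ≡ 1, so inverse 17.
N/25 = 59731; 59731 ≡ 6 (mod 25); 6·21 ≡ 1, so inverse 21.
t ≡ 27·28175·5 + 37·30475·16 + 15·64925·17 + 22·59731·21 = 65996422.
65996422 mod 1493275 = 292322.

292322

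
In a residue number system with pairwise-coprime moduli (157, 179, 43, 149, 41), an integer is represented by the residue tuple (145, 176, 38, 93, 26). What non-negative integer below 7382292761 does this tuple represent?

2937469831

Combine the congruences pairwise.
From x ≡ 145 (mod 157) write x = 145 + 157t. Substituting into x ≡ 176 (mod 179) gives 157t ≡ 31 (mod 179), and since 157⁻¹ ≡ 122 (mod 179), t ≡ 23. Hence x ≡ 145 + 157·23 = 3756 (mod 28103).
From x ≡ 3756 (mod 28103) write x = 3756 + 28103t. Substituting into x ≡ 38 (mod 43) gives 28103t ≡ 23 (mod 43), and since 24⁻¹ ≡ 9 (mod 43), t ≡ 35. Hence x ≡ 3756 + 28103·35 = 987361 (mod 1208429).
From x ≡ 987361 (mod 1208429) write x = 987361 + 1208429t. Substituting into x ≡ 93 (mod 149) gives 1208429t ≡ 6 (mod 149), and since 39⁻¹ ≡ 107 (mod 149), t ≡ 46. Hence x ≡ 987361 + 1208429·46 = 56575095 (mod 180055921).
From x ≡ 56575095 (mod 180055921) write x = 56575095 + 180055921t. Substituting into x ≡ 26 (mod 41) gives 180055921t ≡ 11 (mod 41), and since 34⁻¹ ≡ 35 (mod 41), t ≡ 16. Hence x ≡ 56575095 + 180055921·16 = 2937469831 (mod 7382292761).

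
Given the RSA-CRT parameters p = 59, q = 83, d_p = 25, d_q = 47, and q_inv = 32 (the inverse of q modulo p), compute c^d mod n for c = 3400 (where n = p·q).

3338

m₁ = c^(d_p) mod p: c ≡ 37 (mod 59), and 37^25 mod 59 = 34.
m₂ = c^(d_q) mod q: c ≡ 80 (mod 83), and 80^47 mod 83 = 18.
h = q_inv·(m₁ − m₂) mod p = 32·(34 − 18) mod 59 = 40.
m = m₂ + h·q = 18 + 40·83 = 3338.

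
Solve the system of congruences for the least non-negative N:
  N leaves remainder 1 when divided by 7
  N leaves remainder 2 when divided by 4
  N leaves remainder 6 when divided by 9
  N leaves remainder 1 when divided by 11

78

From N ≡ 1 (mod 7) write N = 1 + 7t. Substituting into N ≡ 2 (mod 4) gives 7t ≡ 1 (mod 4), and since 3⁻¹ ≡ 3 (mod 4), t ≡ 3. Hence N ≡ 1 + 7·3 = 22 (mod 28).
From N ≡ 22 (mod 28) write N = 22 + 28t. Substituting into N ≡ 6 (mod 9) gives 28t ≡ 2 (mod 9), and since 1⁻¹ ≡ 1 (mod 9), t ≡ 2. Hence N ≡ 22 + 28·2 = 78 (mod 252).
From N ≡ 78 (mod 252) write N = 78 + 252t. Substituting into N ≡ 1 (mod 11) gives 252t ≡ 0 (mod 11), and since 10⁻¹ ≡ 10 (mod 11), t ≡ 0. Hence N ≡ 78 + 252·0 = 78 (mod 2772).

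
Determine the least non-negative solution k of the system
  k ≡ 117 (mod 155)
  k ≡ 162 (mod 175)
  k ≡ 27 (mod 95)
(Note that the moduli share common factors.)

Combine the congruences pairwise.
gcd(155, 175) = 5 and 5 | (162 − 117), so the pair is consistent; merging gives k ≡ 3837 (mod 5425), where 5425 = lcm(155, 175).
gcd(5425, 95) = 5 and 5 | (27 − 3837), so the pair is consistent; merging gives k ≡ 101487 (mod 103075), where 103075 = lcm(5425, 95).
The solution is unique modulo lcm(155, 175, 95) = 103075.

101487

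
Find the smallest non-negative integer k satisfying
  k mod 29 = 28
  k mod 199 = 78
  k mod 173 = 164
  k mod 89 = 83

60624035

From k ≡ 28 (mod 29) write k = 28 + 29t. Substituting into k ≡ 78 (mod 199) gives 29t ≡ 50 (mod 199), and since 29⁻¹ ≡ 151 (mod 199), t ≡ 187. Hence k ≡ 28 + 29·187 = 5451 (mod 5771).
From k ≡ 5451 (mod 5771) write k = 5451 + 5771t. Substituting into k ≡ 164 (mod 173) gives 5771t ≡ 76 (mod 173), and since 62⁻¹ ≡ 120 (mod 173), t ≡ 124. Hence k ≡ 5451 + 5771·124 = 721055 (mod 998383).
From k ≡ 721055 (mod 998383) write k = 721055 + 998383t. Substituting into k ≡ 83 (mod 89) gives 998383t ≡ 17 (mod 89), and since 70⁻¹ ≡ 14 (mod 89), t ≡ 60. Hence k ≡ 721055 + 998383·60 = 60624035 (mod 88856087).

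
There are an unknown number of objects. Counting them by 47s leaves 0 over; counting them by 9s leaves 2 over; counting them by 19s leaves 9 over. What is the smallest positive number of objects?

47

From N ≡ 0 (mod 47) write N = 0 + 47t. Substituting into N ≡ 2 (mod 9) gives 47t ≡ 2 (mod 9), and since 2⁻¹ ≡ 5 (mod 9), t ≡ 1. Hence N ≡ 0 + 47·1 = 47 (mod 423).
From N ≡ 47 (mod 423) write N = 47 + 423t. Substituting into N ≡ 9 (mod 19) gives 423t ≡ 0 (mod 19), and since 5⁻¹ ≡ 4 (mod 19), t ≡ 0. Hence N ≡ 47 + 423·0 = 47 (mod 8037).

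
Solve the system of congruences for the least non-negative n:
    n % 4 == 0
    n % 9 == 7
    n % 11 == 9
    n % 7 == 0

196

The moduli are pairwise coprime; M = 4·9·11·7 = 2772.
M/4 = 693; 693 ≡ 1 (mod 4), inverse 1.
M/9 = 308; 308 ≡ 2 (mod 9); 2·5 ≡ 1, so inverse 5.
M/11 = 252; 252 ≡ 10 (mod 11); 10·10 ≡ 1, so inverse 10.
M/7 = 396; 396 ≡ 4 (mod 7); 4·2 ≡ 1, so inverse 2.
n ≡ 0·693·1 + 7·308·5 + 9·252·10 + 0·396·2 = 33460.
33460 mod 2772 = 196.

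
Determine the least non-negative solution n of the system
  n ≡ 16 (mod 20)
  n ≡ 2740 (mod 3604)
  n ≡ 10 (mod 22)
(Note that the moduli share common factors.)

gcd(20, 3604) = 4 and 4 | (2740 − 16), so the pair is consistent; merging gives n ≡ 17156 (mod 18020), where 18020 = lcm(20, 3604).
gcd(18020, 22) = 2 and 2 | (10 − 17156), so the pair is consistent; merging gives n ≡ 143296 (mod 198220), where 198220 = lcm(18020, 22).
The solution is unique modulo lcm(20, 3604, 22) = 198220.

143296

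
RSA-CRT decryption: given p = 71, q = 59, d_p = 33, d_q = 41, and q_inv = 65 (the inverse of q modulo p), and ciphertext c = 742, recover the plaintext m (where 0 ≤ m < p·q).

m₁ = c^(d_p) mod p: c ≡ 32 (mod 71), and 32^33 mod 71 = 45.
m₂ = c^(d_q) mod q: c ≡ 34 (mod 59), and 34^41 mod 59 = 30.
h = q_inv·(m₁ − m₂) mod p = 65·(45 − 30) mod 71 = 52.
m = m₂ + h·q = 30 + 52·59 = 3098.

3098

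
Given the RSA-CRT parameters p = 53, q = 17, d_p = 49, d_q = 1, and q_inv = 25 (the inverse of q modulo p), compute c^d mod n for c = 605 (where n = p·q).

m₁ = c^(d_p) mod p: c ≡ 22 (mod 53), and 22^49 mod 53 = 21.
m₂ = c^(d_q) mod q: c ≡ 10 (mod 17), and 10^1 mod 17 = 10.
h = q_inv·(m₁ − m₂) mod p = 25·(21 − 10) mod 53 = 10.
m = m₂ + h·q = 10 + 10·17 = 180.

180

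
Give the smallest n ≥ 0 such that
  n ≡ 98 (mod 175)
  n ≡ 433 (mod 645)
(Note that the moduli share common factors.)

14623

Combine the congruences pairwise.
gcd(175, 645) = 5 and 5 | (433 − 98), so the pair is consistent; merging gives n ≡ 14623 (mod 22575), where 22575 = lcm(175, 645).
The solution is unique modulo lcm(175, 645) = 22575.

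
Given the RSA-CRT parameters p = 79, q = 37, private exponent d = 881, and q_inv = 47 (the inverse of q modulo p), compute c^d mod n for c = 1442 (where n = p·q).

998

d_p = d mod (p−1) = 881 mod 78 = 23; d_q = d mod (q−1) = 17.
m₁ = c^(d_p) mod p: c ≡ 20 (mod 79), and 20^23 mod 79 = 50.
m₂ = c^(d_q) mod q: c ≡ 36 (mod 37), and 36^17 mod 37 = 36.
h = q_inv·(m₁ − m₂) mod p = 47·(50 − 36) mod 79 = 26.
m = m₂ + h·q = 36 + 26·37 = 998.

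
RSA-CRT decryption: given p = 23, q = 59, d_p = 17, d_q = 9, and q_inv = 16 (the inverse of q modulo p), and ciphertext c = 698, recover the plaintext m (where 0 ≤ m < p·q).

381

m₁ = c^(d_p) mod p: c ≡ 8 (mod 23), and 8^17 mod 23 = 13.
m₂ = c^(d_q) mod q: c ≡ 49 (mod 59), and 49^9 mod 59 = 27.
h = q_inv·(m₁ − m₂) mod p = 16·(13 − 27) mod 23 = 6.
m = m₂ + h·q = 27 + 6·59 = 381.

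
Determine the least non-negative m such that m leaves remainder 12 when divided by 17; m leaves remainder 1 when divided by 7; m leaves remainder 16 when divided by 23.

1695

From m ≡ 12 (mod 17) write m = 12 + 17t. Substituting into m ≡ 1 (mod 7) gives 17t ≡ 3 (mod 7), and since 3⁻¹ ≡ 5 (mod 7), t ≡ 1. Hence m ≡ 12 + 17·1 = 29 (mod 119).
From m ≡ 29 (mod 119) write m = 29 + 119t. Substituting into m ≡ 16 (mod 23) gives 119t ≡ 10 (mod 23), and since 4⁻¹ ≡ 6 (mod 23), t ≡ 14. Hence m ≡ 29 + 119·14 = 1695 (mod 2737).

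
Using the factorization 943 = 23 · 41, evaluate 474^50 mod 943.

739

Mod 23: 474 ≡ 14; by Fermat, exponent reduces to 50 mod 22 = 6; 14^6 ≡ 3 (mod 23).
Mod 41: 474 ≡ 23; by Fermat, exponent reduces to 50 mod 40 = 10; 23^10 ≡ 1 (mod 41).
Combine by CRT: x ≡ 3 (mod 23), x ≡ 1 (mod 41) ⇒ x ≡ 739 (mod 943).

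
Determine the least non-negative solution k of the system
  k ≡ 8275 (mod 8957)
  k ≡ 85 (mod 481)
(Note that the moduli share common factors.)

79931

gcd(8957, 481) = 13 and 13 | (85 − 8275), so the pair is consistent; merging gives k ≡ 79931 (mod 331409), where 331409 = lcm(8957, 481).
The solution is unique modulo lcm(8957, 481) = 331409.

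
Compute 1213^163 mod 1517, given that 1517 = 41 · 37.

Mod 41: 1213 ≡ 24; by Fermat, exponent reduces to 163 mod 40 = 3; 24^3 ≡ 7 (mod 41).
Mod 37: 1213 ≡ 29; by Fermat, exponent reduces to 163 mod 36 = 19; 29^19 ≡ 8 (mod 37).
Combine by CRT: x ≡ 7 (mod 41), x ≡ 8 (mod 37) ⇒ x ≡ 1155 (mod 1517).

1155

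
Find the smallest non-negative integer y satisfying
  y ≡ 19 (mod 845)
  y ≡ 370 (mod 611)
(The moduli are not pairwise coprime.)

21144

Combine the congruences pairwise.
gcd(845, 611) = 13 and 13 | (370 − 19), so the pair is consistent; merging gives y ≡ 21144 (mod 39715), where 39715 = lcm(845, 611).
The solution is unique modulo lcm(845, 611) = 39715.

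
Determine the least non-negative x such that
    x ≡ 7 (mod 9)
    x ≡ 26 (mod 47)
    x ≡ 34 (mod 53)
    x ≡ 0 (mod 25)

278125

The moduli are pairwise coprime; N = 9·47·53·25 = 560475.
N/9 = 62275; 62275 ≡ 4 (mod 9); 4·7 ≡ 1, so inverse 7.
N/47 = 11925; 11925 ≡ 34 (mod 47); 34·18 ≡ 1, so inverse 18.
N/53 = 10575; 10575 ≡ 28 (mod 53); 28·36 ≡ 1, so inverse 36.
N/25 = 22419; 22419 ≡ 19 (mod 25); 19·4 ≡ 1, so inverse 4.
x ≡ 7·62275·7 + 26·11925·18 + 34·10575·36 + 0·22419·4 = 21576175.
21576175 mod 560475 = 278125.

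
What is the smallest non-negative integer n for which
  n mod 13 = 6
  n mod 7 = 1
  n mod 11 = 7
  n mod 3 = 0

The moduli are pairwise coprime; M = 13·7·11·3 = 3003.
M/13 = 231; 231 ≡ 10 (mod 13); 10·4 ≡ 1, so inverse 4.
M/7 = 429; 429 ≡ 2 (mod 7); 2·4 ≡ 1, so inverse 4.
M/11 = 273; 273 ≡ 9 (mod 11); 9·5 ≡ 1, so inverse 5.
M/3 = 1001; 1001 ≡ 2 (mod 3); 2·2 ≡ 1, so inverse 2.
n ≡ 6·231·4 + 1·429·4 + 7·273·5 + 0·1001·2 = 16815.
16815 mod 3003 = 1800.

1800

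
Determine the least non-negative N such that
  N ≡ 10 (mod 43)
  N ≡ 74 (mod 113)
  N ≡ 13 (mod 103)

The moduli are pairwise coprime; M = 43·113·103 = 500477.
M/43 = 11639; 11639 ≡ 29 (mod 43); 29·3 ≡ 1, so inverse 3.
M/113 = 4429; 4429 ≡ 22 (mod 113); 22·36 ≡ 1, so inverse 36.
M/103 = 4859; 4859 ≡ 18 (mod 103); 18·63 ≡ 1, so inverse 63.
N ≡ 10·11639·3 + 74·4429·36 + 13·4859·63 = 16127547.
16127547 mod 500477 = 112283.

112283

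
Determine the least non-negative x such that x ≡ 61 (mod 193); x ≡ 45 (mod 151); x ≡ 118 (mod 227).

789624

Combine the congruences pairwise.
From x ≡ 61 (mod 193) write x = 61 + 193t. Substituting into x ≡ 45 (mod 151) gives 193t ≡ 135 (mod 151), and since 42⁻¹ ≡ 18 (mod 151), t ≡ 14. Hence x ≡ 61 + 193·14 = 2763 (mod 29143).
From x ≡ 2763 (mod 29143) write x = 2763 + 29143t. Substituting into x ≡ 118 (mod 227) gives 29143t ≡ 79 (mod 227), and since 87⁻¹ ≡ 167 (mod 227), t ≡ 27. Hence x ≡ 2763 + 29143·27 = 789624 (mod 6615461).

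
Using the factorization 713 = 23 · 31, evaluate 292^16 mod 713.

328

Mod 23: 292 ≡ 16; 16^16 ≡ 6 (mod 23).
Mod 31: 292 ≡ 13; 13^16 ≡ 18 (mod 31).
Combine by CRT: x ≡ 6 (mod 23), x ≡ 18 (mod 31) ⇒ x ≡ 328 (mod 713).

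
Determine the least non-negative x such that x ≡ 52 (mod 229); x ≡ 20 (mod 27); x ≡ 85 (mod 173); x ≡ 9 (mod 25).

The moduli are pairwise coprime; N = 229·27·173·25 = 26741475.
N/229 = 116775; 116775 ≡ 214 (mod 229); 214·61 ≡ 1, so inverse 61.
N/27 = 990425; 990425 ≡ 11 (mod 27); 11·5 ≡ 1, so inverse 5.
N/173 = 154575; 154575 ≡ 86 (mod 173); 86·171 ≡ 1, so inverse 171.
N/25 = 1069659; 1069659 ≡ 9 (mod 25); 9·14 ≡ 1, so inverse 14.
x ≡ 52·116775·61 + 20·990425·5 + 85·154575·171 + 9·1069659·14 = 2850977459.
2850977459 mod 26741475 = 16381109.

16381109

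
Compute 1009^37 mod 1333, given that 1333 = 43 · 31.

1252

Mod 43: 1009 ≡ 20; 20^37 ≡ 5 (mod 43).
Mod 31: 1009 ≡ 17; by Fermat, exponent reduces to 37 mod 30 = 7; 17^7 ≡ 12 (mod 31).
Combine by CRT: x ≡ 5 (mod 43), x ≡ 12 (mod 31) ⇒ x ≡ 1252 (mod 1333).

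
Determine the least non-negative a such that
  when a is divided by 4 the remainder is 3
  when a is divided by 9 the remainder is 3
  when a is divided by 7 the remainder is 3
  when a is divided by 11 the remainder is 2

The moduli are pairwise coprime; N = 4·9·7·11 = 2772.
N/4 = 693; 693 ≡ 1 (mod 4), inverse 1.
N/9 = 308; 308 ≡ 2 (mod 9); 2·5 ≡ 1, so inverse 5.
N/7 = 396; 396 ≡ 4 (mod 7); 4·2 ≡ 1, so inverse 2.
N/11 = 252; 252 ≡ 10 (mod 11); 10·10 ≡ 1, so inverse 10.
a ≡ 3·693·1 + 3·308·5 + 3·396·2 + 2·252·10 = 14115.
14115 mod 2772 = 255.

255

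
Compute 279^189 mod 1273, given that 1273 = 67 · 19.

Mod 67: 279 ≡ 11; by Fermat, exponent reduces to 189 mod 66 = 57; 11^57 ≡ 42 (mod 67).
Mod 19: 279 ≡ 13; by Fermat, exponent reduces to 189 mod 18 = 9; 13^9 ≡ 18 (mod 19).
Combine by CRT: x ≡ 42 (mod 67), x ≡ 18 (mod 19) ⇒ x ≡ 645 (mod 1273).

645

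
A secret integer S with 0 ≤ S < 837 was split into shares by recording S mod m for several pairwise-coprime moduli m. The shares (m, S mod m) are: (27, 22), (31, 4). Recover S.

562

From S ≡ 22 (mod 27) write S = 22 + 27t. Substituting into S ≡ 4 (mod 31) gives 27t ≡ 13 (mod 31), and since 27⁻¹ ≡ 23 (mod 31), t ≡ 20. Hence S ≡ 22 + 27·20 = 562 (mod 837).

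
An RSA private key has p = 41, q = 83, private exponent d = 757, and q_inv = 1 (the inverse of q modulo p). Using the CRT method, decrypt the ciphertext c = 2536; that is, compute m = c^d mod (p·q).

969

d_p = d mod (p−1) = 757 mod 40 = 37; d_q = d mod (q−1) = 19.
m₁ = c^(d_p) mod p: c ≡ 35 (mod 41), and 35^37 mod 41 = 26.
m₂ = c^(d_q) mod q: c ≡ 46 (mod 83), and 46^19 mod 83 = 56.
h = q_inv·(m₁ − m₂) mod p = 1·(26 − 56) mod 41 = 11.
m = m₂ + h·q = 56 + 11·83 = 969.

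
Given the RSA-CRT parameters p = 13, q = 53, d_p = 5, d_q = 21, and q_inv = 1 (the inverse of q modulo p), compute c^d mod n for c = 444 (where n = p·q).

m₁ = c^(d_p) mod p: c ≡ 2 (mod 13), and 2^5 mod 13 = 6.
m₂ = c^(d_q) mod q: c ≡ 20 (mod 53), and 20^21 mod 53 = 39.
h = q_inv·(m₁ − m₂) mod p = 1·(6 − 39) mod 13 = 6.
m = m₂ + h·q = 39 + 6·53 = 357.

357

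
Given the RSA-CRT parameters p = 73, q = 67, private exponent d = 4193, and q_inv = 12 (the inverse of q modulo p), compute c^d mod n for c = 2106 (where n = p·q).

d_p = d mod (p−1) = 4193 mod 72 = 17; d_q = d mod (q−1) = 35.
m₁ = c^(d_p) mod p: c ≡ 62 (mod 73), and 62^17 mod 73 = 29.
m₂ = c^(d_q) mod q: c ≡ 29 (mod 67), and 29^35 mod 67 = 37.
h = q_inv·(m₁ − m₂) mod p = 12·(29 − 37) mod 73 = 50.
m = m₂ + h·q = 37 + 50·67 = 3387.

3387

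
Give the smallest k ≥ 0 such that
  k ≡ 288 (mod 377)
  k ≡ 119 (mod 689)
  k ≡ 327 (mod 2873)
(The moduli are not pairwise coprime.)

Combine the congruences pairwise.
gcd(377, 689) = 13 and 13 | (119 − 288), so the pair is consistent; merging gives k ≡ 6320 (mod 19981), where 19981 = lcm(377, 689).
gcd(19981, 2873) = 13 and 13 | (327 − 6320), so the pair is consistent; merging gives k ≡ 485864 (mod 4415801), where 4415801 = lcm(19981, 2873).
The solution is unique modulo lcm(377, 689, 2873) = 4415801.

485864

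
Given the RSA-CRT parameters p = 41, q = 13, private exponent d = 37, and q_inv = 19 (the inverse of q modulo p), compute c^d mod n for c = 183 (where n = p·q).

d_p = d mod (p−1) = 37 mod 40 = 37; d_q = d mod (q−1) = 1.
m₁ = c^(d_p) mod p: c ≡ 19 (mod 41), and 19^37 mod 41 = 24.
m₂ = c^(d_q) mod q: c ≡ 1 (mod 13), and 1^1 mod 13 = 1.
h = q_inv·(m₁ − m₂) mod p = 19·(24 − 1) mod 41 = 27.
m = m₂ + h·q = 1 + 27·13 = 352.

352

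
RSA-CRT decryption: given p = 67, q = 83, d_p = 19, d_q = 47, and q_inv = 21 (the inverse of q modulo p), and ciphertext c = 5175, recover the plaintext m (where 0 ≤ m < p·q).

m₁ = c^(d_p) mod p: c ≡ 16 (mod 67), and 16^19 mod 67 = 19.
m₂ = c^(d_q) mod q: c ≡ 29 (mod 83), and 29^47 mod 83 = 3.
h = q_inv·(m₁ − m₂) mod p = 21·(19 − 3) mod 67 = 1.
m = m₂ + h·q = 3 + 1·83 = 86.

86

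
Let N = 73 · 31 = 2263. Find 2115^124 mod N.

1223

Mod 73: 2115 ≡ 71; by Fermat, exponent reduces to 124 mod 72 = 52; 71^52 ≡ 55 (mod 73).
Mod 31: 2115 ≡ 7; by Fermat, exponent reduces to 124 mod 30 = 4; 7^4 ≡ 14 (mod 31).
Combine by CRT: x ≡ 55 (mod 73), x ≡ 14 (mod 31) ⇒ x ≡ 1223 (mod 2263).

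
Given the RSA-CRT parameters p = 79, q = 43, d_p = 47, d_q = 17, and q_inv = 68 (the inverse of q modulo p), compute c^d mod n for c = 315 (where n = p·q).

m₁ = c^(d_p) mod p: c ≡ 78 (mod 79), and 78^47 mod 79 = 78.
m₂ = c^(d_q) mod q: c ≡ 14 (mod 43), and 14^17 mod 43 = 38.
h = q_inv·(m₁ − m₂) mod p = 68·(78 − 38) mod 79 = 34.
m = m₂ + h·q = 38 + 34·43 = 1500.

1500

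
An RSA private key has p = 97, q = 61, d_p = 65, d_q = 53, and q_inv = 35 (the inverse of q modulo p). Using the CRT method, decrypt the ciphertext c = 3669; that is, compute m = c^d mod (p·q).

2315

m₁ = c^(d_p) mod p: c ≡ 80 (mod 97), and 80^65 mod 97 = 84.
m₂ = c^(d_q) mod q: c ≡ 9 (mod 61), and 9^53 mod 61 = 58.
h = q_inv·(m₁ − m₂) mod p = 35·(84 − 58) mod 97 = 37.
m = m₂ + h·q = 58 + 37·61 = 2315.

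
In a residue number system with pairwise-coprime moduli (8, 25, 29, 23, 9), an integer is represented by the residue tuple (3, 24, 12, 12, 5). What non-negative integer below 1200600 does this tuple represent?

307499

From x ≡ 3 (mod 8) write x = 3 + 8t. Substituting into x ≡ 24 (mod 25) gives 8t ≡ 21 (mod 25), and since 8⁻¹ ≡ 22 (mod 25), t ≡ 12. Hence x ≡ 3 + 8·12 = 99 (mod 200).
From x ≡ 99 (mod 200) write x = 99 + 200t. Substituting into x ≡ 12 (mod 29) gives 200t ≡ 0 (mod 29), and since 26⁻¹ ≡ 19 (mod 29), t ≡ 0. Hence x ≡ 99 + 200·0 = 99 (mod 5800).
From x ≡ 99 (mod 5800) write x = 99 + 5800t. Substituting into x ≡ 12 (mod 23) gives 5800t ≡ 5 (mod 23), and since 4⁻¹ ≡ 6 (mod 23), t ≡ 7. Hence x ≡ 99 + 5800·7 = 40699 (mod 133400).
From x ≡ 40699 (mod 133400) write x = 40699 + 133400t. Substituting into x ≡ 5 (mod 9) gives 133400t ≡ 4 (mod 9), and since 2⁻¹ ≡ 5 (mod 9), t ≡ 2. Hence x ≡ 40699 + 133400·2 = 307499 (mod 1200600).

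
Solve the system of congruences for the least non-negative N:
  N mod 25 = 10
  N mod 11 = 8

85

From N ≡ 10 (mod 25) write N = 10 + 25t. Substituting into N ≡ 8 (mod 11) gives 25t ≡ 9 (mod 11), and since 3⁻¹ ≡ 4 (mod 11), t ≡ 3. Hence N ≡ 10 + 25·3 = 85 (mod 275).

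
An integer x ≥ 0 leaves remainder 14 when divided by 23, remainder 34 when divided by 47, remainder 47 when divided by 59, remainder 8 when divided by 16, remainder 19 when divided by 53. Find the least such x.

50401800

The moduli are pairwise coprime; N = 23·47·59·16·53 = 54084592.
N/23 = 2351504; 2351504 ≡ 7 (mod 23); 7·10 ≡ 1, so inverse 10.
N/47 = 1150736; 1150736 ≡ 35 (mod 47); 35·43 ≡ 1, so inverse 43.
N/59 = 916688; 916688 ≡ 5 (mod 59); 5·12 ≡ 1, so inverse 12.
N/16 = 3380287; 3380287 ≡ 15 (mod 16); 15·15 ≡ 1, so inverse 15.
N/53 = 1020464; 1020464 ≡ 2 (mod 53); 2·27 ≡ 1, so inverse 27.
x ≡ 14·2351504·10 + 34·1150736·43 + 47·916688·12 + 8·3380287·15 + 19·1020464·27 = 3457731096.
3457731096 mod 54084592 = 50401800.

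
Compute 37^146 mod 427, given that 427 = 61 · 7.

Mod 61: 37 ≡ 37; by Fermat, exponent reduces to 146 mod 60 = 26; 37^26 ≡ 41 (mod 61).
Mod 7: 37 ≡ 2; by Fermat, exponent reduces to 146 mod 6 = 2; 2^2 ≡ 4 (mod 7).
Combine by CRT: x ≡ 41 (mod 61), x ≡ 4 (mod 7) ⇒ x ≡ 102 (mod 427).

102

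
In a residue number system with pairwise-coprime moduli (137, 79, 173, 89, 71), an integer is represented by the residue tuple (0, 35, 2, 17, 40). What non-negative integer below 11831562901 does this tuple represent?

7252109659

The moduli are pairwise coprime; N = 137·79·173·89·71 = 11831562901.
N/137 = 86361773; 86361773 ≡ 124 (mod 137); 124·21 ≡ 1, so inverse 21.
N/79 = 149766619; 149766619 ≡ 78 (mod 79); 78·78 ≡ 1, so inverse 78.
N/173 = 68390537; 68390537 ≡ 4 (mod 173); 4·130 ≡ 1, so inverse 130.
N/89 = 132938909; 132938909 ≡ 54 (mod 89); 54·61 ≡ 1, so inverse 61.
N/71 = 166641731; 166641731 ≡ 45 (mod 71); 45·30 ≡ 1, so inverse 30.
x ≡ 0·86361773·21 + 35·149766619·78 + 2·68390537·130 + 17·132938909·61 + 40·166641731·30 = 764472135323.
764472135323 mod 11831562901 = 7252109659.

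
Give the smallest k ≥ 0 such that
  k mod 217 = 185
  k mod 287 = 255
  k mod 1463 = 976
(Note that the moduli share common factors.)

1387900

gcd(217, 287) = 7 and 7 | (255 − 185), so the pair is consistent; merging gives k ≡ 8865 (mod 8897), where 8897 = lcm(217, 287).
gcd(8897, 1463) = 7 and 7 | (976 − 8865), so the pair is consistent; merging gives k ≡ 1387900 (mod 1859473), where 1859473 = lcm(8897, 1463).
The solution is unique modulo lcm(217, 287, 1463) = 1859473.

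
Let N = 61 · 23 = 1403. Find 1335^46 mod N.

1082

Mod 61: 1335 ≡ 54; 54^46 ≡ 45 (mod 61).
Mod 23: 1335 ≡ 1; by Fermat, exponent reduces to 46 mod 22 = 2; 1^2 ≡ 1 (mod 23).
Combine by CRT: x ≡ 45 (mod 61), x ≡ 1 (mod 23) ⇒ x ≡ 1082 (mod 1403).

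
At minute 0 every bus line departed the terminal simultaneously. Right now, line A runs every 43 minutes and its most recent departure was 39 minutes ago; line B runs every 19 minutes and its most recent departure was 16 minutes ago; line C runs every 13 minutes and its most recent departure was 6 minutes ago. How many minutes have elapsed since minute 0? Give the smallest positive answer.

2619

The moduli are pairwise coprime; N = 43·19·13 = 10621.
N/43 = 247; 247 ≡ 32 (mod 43); 32·39 ≡ 1, so inverse 39.
N/19 = 559; 559 ≡ 8 (mod 19); 8·12 ≡ 1, so inverse 12.
N/13 = 817; 817 ≡ 11 (mod 13); 11·6 ≡ 1, so inverse 6.
t ≡ 39·247·39 + 16·559·12 + 6·817·6 = 512427.
512427 mod 10621 = 2619.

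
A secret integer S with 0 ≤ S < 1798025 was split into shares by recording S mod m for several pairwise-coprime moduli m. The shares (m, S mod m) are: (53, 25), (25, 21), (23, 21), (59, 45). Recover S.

The moduli are pairwise coprime; N = 53·25·23·59 = 1798025.
N/53 = 33925; 33925 ≡ 5 (mod 53); 5·32 ≡ 1, so inverse 32.
N/25 = 71921; 71921 ≡ 21 (mod 25); 21·6 ≡ 1, so inverse 6.
N/23 = 78175; 78175 ≡ 21 (mod 23); 21·11 ≡ 1, so inverse 11.
N/59 = 30475; 30475 ≡ 31 (mod 59); 31·40 ≡ 1, so inverse 40.
S ≡ 25·33925·32 + 21·71921·6 + 21·78175·11 + 45·30475·40 = 109115471.
109115471 mod 1798025 = 1233971.

1233971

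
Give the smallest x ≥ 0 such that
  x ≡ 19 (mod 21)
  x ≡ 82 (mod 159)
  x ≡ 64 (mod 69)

23455

gcd(21, 159) = 3 and 3 | (82 − 19), so the pair is consistent; merging gives x ≡ 82 (mod 1113), where 1113 = lcm(21, 159).
gcd(1113, 69) = 3 and 3 | (64 − 82), so the pair is consistent; merging gives x ≡ 23455 (mod 25599), where 25599 = lcm(1113, 69).
The solution is unique modulo lcm(21, 159, 69) = 25599.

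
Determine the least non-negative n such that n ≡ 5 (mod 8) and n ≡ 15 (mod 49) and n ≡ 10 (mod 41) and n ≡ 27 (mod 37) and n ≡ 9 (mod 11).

2293509

Combine the congruences pairwise.
From n ≡ 5 (mod 8) write n = 5 + 8t. Substituting into n ≡ 15 (mod 49) gives 8t ≡ 10 (mod 49), and since 8⁻¹ ≡ 43 (mod 49), t ≡ 38. Hence n ≡ 5 + 8·38 = 309 (mod 392).
From n ≡ 309 (mod 392) write n = 309 + 392t. Substituting into n ≡ 10 (mod 41) gives 392t ≡ 29 (mod 41), and since 23⁻¹ ≡ 25 (mod 41), t ≡ 28. Hence n ≡ 309 + 392·28 = 11285 (mod 16072).
From n ≡ 11285 (mod 16072) write n = 11285 + 16072t. Substituting into n ≡ 27 (mod 37) gives 16072t ≡ 27 (mod 37), and since 14⁻¹ ≡ 8 (mod 37), t ≡ 31. Hence n ≡ 11285 + 16072·31 = 509517 (mod 594664).
From n ≡ 509517 (mod 594664) write n = 509517 + 594664t. Substituting into n ≡ 9 (mod 11) gives 594664t ≡ 1 (mod 11), and since 4⁻¹ ≡ 3 (mod 11), t ≡ 3. Hence n ≡ 509517 + 594664·3 = 2293509 (mod 6541304).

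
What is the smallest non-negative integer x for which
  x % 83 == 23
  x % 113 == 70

5833

From x ≡ 23 (mod 83) write x = 23 + 83t. Substituting into x ≡ 70 (mod 113) gives 83t ≡ 47 (mod 113), and since 83⁻¹ ≡ 64 (mod 113), t ≡ 70. Hence x ≡ 23 + 83·70 = 5833 (mod 9379).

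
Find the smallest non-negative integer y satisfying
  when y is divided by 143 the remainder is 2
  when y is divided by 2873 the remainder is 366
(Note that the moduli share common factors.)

14731

gcd(143, 2873) = 13 and 13 | (366 − 2), so the pair is consistent; merging gives y ≡ 14731 (mod 31603), where 31603 = lcm(143, 2873).
The solution is unique modulo lcm(143, 2873) = 31603.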